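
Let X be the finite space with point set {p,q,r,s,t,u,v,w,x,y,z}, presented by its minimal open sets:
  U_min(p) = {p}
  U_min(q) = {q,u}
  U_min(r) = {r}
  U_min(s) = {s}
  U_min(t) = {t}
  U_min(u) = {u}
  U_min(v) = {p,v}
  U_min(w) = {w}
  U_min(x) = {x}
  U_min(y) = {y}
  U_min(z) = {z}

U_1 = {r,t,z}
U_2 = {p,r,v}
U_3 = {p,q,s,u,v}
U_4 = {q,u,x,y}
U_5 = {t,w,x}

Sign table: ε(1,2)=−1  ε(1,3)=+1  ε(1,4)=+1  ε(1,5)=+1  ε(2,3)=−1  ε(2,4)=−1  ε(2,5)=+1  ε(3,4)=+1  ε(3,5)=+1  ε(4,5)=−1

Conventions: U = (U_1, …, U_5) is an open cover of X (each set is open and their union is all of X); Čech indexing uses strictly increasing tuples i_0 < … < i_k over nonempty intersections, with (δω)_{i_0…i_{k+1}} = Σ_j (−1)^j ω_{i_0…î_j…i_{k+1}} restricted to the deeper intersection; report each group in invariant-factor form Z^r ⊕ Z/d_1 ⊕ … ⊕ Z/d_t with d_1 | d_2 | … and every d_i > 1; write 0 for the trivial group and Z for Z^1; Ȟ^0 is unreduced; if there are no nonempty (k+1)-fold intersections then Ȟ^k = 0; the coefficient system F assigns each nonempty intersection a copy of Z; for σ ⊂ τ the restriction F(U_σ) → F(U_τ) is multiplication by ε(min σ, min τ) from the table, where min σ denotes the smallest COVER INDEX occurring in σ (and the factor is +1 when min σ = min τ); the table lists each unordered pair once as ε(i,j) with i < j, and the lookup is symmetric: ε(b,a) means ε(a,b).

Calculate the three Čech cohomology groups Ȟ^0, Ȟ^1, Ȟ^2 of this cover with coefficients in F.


nonempty intersections:
  U12={r} U15={t} U23={p,v} U34={q,u} U45={x}
C dims 5,5; δ0: rk 5, SNF 1^4·2
Ȟ^0: (5−5)−0=0 ⇒ 0
Ȟ^1: (5−0)−5=0 plus torsion [2] ⇒ Z/2
Ȟ^2: (0−0)−0=0 ⇒ 0

Ȟ^0 = 0, Ȟ^1 = Z/2 and Ȟ^2 = 0


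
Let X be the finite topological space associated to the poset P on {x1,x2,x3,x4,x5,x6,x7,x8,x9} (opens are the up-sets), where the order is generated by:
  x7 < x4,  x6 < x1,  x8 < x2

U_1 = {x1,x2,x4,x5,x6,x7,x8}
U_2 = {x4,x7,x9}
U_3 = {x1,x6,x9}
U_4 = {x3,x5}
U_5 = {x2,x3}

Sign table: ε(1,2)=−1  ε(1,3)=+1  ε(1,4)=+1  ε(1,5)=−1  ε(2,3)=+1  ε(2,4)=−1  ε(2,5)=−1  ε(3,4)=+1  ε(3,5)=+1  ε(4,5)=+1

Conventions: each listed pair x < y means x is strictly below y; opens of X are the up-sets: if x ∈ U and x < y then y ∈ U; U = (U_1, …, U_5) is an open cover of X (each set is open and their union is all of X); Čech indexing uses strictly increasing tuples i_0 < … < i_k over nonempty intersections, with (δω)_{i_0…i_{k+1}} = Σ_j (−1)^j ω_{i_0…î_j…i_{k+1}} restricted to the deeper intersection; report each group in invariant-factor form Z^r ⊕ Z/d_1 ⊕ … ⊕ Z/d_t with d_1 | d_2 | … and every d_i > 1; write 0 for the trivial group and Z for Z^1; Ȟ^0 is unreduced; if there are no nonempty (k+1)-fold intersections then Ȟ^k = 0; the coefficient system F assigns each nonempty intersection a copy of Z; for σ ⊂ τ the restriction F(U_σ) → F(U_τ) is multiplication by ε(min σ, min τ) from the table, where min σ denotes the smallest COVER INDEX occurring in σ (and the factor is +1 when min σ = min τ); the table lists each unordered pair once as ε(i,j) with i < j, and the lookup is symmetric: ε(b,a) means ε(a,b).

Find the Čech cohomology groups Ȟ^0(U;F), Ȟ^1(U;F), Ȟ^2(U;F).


Ȟ^0 = 0; Ȟ^1 = Z ⊕ Z/2; Ȟ^2 = 0

nerve simplices:
  U12={x4,x7} U13={x1,x6} U14={x5} U15={x2} U23={x9} U45={x3}
C dims 5,6; δ0: rk 5, SNF 1^4·2
degree 0: 5−5−0 = 0 → Ȟ^0 ≅ 0
degree 1: 6−0−5 = 1 plus torsion [2] → Ȟ^1 ≅ Z ⊕ Z/2
degree 2: 0−0−0 = 0 → Ȟ^2 ≅ 0


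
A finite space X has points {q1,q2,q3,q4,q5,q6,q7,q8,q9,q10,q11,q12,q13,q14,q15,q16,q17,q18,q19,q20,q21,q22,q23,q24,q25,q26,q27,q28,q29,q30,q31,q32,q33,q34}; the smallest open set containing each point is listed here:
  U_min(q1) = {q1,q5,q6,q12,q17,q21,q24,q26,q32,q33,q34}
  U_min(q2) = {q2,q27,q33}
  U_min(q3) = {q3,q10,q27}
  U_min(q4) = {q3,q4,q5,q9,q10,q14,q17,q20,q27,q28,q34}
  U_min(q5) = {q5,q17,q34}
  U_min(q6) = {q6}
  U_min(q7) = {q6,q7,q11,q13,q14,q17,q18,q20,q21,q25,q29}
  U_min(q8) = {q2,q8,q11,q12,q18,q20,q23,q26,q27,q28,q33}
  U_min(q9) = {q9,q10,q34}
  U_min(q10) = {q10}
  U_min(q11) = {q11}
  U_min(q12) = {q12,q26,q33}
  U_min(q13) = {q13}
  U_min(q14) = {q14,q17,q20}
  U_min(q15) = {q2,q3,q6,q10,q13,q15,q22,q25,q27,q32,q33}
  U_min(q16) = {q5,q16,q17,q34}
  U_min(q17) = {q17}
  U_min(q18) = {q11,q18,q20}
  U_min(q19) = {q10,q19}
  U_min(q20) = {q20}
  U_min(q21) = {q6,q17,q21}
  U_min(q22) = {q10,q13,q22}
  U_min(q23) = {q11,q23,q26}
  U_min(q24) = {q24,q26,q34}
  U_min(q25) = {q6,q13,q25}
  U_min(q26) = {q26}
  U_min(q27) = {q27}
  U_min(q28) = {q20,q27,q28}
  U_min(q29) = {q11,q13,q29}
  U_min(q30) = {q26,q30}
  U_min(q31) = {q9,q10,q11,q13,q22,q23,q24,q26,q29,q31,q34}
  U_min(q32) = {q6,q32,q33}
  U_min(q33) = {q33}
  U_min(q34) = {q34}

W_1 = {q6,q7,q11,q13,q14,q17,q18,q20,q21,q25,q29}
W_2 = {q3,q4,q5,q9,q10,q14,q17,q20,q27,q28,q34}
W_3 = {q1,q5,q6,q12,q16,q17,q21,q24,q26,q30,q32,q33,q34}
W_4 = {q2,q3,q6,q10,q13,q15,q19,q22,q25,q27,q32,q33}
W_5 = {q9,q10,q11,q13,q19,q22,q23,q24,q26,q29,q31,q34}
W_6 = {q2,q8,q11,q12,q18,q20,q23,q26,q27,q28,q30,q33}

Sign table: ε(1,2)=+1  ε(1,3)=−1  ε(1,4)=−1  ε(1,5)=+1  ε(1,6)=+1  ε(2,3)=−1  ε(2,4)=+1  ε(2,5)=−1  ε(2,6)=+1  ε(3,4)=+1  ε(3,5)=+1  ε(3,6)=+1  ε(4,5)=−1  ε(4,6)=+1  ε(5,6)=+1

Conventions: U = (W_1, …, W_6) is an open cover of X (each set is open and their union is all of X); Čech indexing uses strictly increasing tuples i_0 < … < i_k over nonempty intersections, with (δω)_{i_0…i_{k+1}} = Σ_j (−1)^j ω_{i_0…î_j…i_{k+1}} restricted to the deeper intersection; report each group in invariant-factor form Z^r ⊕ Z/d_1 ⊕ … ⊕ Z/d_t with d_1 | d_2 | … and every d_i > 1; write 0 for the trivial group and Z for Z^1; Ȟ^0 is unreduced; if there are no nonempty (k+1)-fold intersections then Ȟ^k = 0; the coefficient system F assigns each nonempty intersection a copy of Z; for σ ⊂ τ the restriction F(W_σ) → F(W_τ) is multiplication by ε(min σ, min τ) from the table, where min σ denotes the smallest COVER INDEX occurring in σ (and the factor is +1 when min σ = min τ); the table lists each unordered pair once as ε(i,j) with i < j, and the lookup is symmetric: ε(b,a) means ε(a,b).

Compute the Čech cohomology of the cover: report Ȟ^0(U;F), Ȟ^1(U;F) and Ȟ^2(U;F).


nonempty overlaps:
  W12={q14,q17,q20} W13={q6,q17,q21} W14={q6,q13,q25} W15={q11,q13,q29} W16={q11,q18,q20} W23={q5,q17,q34} W24={q3,q10,q27} W25={q9,q10,q34} W26={q20,q27,q28} W34={q6,q32,q33} W35={q24,q26,q34} W36={q12,q26,q30,q33} W45={q10,q13,q19,q22} W46={q2,q27,q33} W56={q11,q23,q26}
  W123={q17} W126={q20} W134={q6} W145={q13} W156={q11} W235={q34} W245={q10} W246={q27} W346={q33} W356={q26}
C dims 6,15,10; δ0: rk 6, SNF 1^5·2; δ1: rk 9, SNF 1^9
degree 0: 6−6−0 = 0 → Ȟ^0 ≅ 0
degree 1: 15−9−6 = 0 plus torsion [2] → Ȟ^1 ≅ Z/2
degree 2: 10−0−9 = 1 → Ȟ^2 ≅ Z

Ȟ^0 = 0, Ȟ^1 = Z/2, Ȟ^2 = Z


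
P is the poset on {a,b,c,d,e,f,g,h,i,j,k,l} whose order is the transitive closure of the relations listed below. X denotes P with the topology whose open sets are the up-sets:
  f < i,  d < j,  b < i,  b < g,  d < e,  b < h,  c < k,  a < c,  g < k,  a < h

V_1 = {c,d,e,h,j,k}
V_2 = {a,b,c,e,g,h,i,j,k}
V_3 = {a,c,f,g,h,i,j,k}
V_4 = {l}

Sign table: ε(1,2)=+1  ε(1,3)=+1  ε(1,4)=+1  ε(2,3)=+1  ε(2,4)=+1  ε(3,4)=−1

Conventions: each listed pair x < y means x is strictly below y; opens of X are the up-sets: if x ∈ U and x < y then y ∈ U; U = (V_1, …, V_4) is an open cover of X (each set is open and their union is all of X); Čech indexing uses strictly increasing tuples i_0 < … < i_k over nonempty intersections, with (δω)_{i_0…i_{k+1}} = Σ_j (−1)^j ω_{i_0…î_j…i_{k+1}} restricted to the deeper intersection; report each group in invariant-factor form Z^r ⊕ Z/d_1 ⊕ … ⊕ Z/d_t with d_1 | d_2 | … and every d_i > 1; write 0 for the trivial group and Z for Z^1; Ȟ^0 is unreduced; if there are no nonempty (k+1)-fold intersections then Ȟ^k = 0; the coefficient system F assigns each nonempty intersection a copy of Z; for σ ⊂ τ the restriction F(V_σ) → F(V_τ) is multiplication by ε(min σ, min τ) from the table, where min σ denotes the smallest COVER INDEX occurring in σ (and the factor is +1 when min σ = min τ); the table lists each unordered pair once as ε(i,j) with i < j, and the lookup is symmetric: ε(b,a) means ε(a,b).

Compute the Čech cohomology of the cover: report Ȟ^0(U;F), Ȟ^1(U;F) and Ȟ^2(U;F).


nerve of the cover:
  V12={c,e,h,j,k} V13={c,h,j,k} V23={a,c,g,h,i,j,k}
  V123={c,h,j,k}
C dims 4,3,1; δ0: rk 2, SNF 1^2; δ1: rk 1, SNF 1^1
Ȟ^0 = (4 − 2) − 0 = 2, so Ȟ^0 ≅ Z^2
Ȟ^1 = (3 − 1) − 2 = 0, so Ȟ^1 ≅ 0
Ȟ^2 = (1 − 0) − 1 = 0, so Ȟ^2 ≅ 0

Ȟ^0 ≅ Z^2, Ȟ^1 ≅ 0, Ȟ^2 ≅ 0


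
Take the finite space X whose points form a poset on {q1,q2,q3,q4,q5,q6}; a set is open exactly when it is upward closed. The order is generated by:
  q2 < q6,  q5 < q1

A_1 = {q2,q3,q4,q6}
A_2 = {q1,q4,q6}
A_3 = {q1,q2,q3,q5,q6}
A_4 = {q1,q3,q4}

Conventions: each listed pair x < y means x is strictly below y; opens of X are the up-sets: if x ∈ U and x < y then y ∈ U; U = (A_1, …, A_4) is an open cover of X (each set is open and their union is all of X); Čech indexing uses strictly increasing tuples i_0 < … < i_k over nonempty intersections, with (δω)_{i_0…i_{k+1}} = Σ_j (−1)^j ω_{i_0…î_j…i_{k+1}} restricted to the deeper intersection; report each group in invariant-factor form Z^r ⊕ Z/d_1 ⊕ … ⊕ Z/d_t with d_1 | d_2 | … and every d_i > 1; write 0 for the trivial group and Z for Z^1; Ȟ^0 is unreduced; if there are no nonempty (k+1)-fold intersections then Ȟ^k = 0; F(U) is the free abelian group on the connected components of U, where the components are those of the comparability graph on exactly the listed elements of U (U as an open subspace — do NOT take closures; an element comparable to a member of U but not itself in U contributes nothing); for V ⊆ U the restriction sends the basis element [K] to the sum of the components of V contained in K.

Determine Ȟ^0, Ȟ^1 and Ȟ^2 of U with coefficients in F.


nerve simplices:
  A12={q4,q6} A13={q2,q3,q6} A14={q3,q4} A23={q1,q6} A24={q1,q4} A34={q1,q3}
  A123={q6} A124={q4} A134={q3} A234={q1}
components per intersection:
  A1: {q2,q6} {q3} {q4}
  A2: {q1} {q4} {q6}
  A3: {q1,q5} {q2,q6} {q3}
  A4: {q1} {q3} {q4}
  A12: {q4} {q6}
  A13: {q2,q6} {q3}
  A14: {q3} {q4}
  A23: {q1} {q6}
  A24: {q1} {q4}
  A34: {q1} {q3}
  A123: {q6}
  A124: {q4}
  A134: {q3}
  A234: {q1}
C dims 12,12,4; δ0: rk 8, SNF 1^8; δ1: rk 4, SNF 1^4
degree 0: 12−8−0 = 4 → Ȟ^0 ≅ Z^4
degree 1: 12−4−8 = 0 → Ȟ^1 ≅ 0
degree 2: 4−0−4 = 0 → Ȟ^2 ≅ 0

Ȟ^0 = Z^4,  Ȟ^1 = 0,  Ȟ^2 = 0


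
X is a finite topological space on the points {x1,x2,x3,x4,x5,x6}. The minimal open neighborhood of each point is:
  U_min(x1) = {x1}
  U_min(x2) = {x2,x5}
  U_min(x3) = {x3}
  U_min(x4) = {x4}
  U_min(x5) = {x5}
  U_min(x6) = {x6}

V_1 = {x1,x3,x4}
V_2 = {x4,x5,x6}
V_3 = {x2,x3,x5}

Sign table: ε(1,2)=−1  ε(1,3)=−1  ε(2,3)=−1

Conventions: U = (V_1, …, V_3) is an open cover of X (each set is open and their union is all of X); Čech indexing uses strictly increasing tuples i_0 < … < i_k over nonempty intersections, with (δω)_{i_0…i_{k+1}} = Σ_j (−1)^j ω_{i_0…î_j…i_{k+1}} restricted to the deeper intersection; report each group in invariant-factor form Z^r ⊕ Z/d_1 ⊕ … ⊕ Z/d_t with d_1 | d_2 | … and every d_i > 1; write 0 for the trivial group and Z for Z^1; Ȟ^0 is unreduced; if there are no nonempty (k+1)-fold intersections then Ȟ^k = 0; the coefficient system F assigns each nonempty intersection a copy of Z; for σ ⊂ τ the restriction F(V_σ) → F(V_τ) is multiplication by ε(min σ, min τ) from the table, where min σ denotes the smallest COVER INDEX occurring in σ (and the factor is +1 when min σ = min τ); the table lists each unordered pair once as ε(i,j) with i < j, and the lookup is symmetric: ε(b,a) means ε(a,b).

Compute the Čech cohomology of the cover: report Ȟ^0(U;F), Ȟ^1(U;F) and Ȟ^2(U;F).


intersection data:
  V12={x4} V13={x3} V23={x5}
C dims 3,3; δ0: rk 3, SNF 1^2·2
Ȟ^0 = (3 − 3) − 0 = 0, so Ȟ^0 ≅ 0
Ȟ^1 = (3 − 0) − 3 = 0 plus torsion [2], so Ȟ^1 ≅ Z/2
Ȟ^2 = (0 − 0) − 0 = 0, so Ȟ^2 ≅ 0

Ȟ^0(U;F) ≅ 0; Ȟ^1(U;F) ≅ Z/2; Ȟ^2(U;F) ≅ 0


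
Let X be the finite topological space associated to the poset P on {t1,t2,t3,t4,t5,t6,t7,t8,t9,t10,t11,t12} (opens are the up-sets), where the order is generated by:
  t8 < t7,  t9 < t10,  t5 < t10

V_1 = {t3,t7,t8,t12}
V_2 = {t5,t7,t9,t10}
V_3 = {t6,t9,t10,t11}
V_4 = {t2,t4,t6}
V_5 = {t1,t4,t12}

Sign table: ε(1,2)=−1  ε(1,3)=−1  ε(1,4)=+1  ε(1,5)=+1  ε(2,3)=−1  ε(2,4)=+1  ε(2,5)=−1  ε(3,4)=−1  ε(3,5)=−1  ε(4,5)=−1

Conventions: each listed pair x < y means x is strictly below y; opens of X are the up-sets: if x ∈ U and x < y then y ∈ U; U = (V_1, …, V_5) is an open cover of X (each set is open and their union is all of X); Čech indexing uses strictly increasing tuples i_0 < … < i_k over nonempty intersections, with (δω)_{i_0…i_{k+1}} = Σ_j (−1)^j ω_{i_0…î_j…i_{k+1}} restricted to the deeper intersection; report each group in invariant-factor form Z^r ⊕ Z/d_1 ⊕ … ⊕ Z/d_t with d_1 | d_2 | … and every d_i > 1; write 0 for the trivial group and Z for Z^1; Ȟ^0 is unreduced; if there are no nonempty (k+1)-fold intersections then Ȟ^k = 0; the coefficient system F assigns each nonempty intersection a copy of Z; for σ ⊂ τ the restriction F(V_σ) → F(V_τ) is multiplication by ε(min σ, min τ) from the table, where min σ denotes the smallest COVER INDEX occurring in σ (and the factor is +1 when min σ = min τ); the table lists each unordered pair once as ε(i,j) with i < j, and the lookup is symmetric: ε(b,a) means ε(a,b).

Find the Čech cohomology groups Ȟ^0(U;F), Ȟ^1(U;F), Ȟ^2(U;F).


Ȟ^0 ≅ Z; Ȟ^1 ≅ Z; Ȟ^2 ≅ 0

nerve simplices:
  V12={t7} V15={t12} V23={t9,t10} V34={t6} V45={t4}
C dims 5,5; δ0: rk 4, SNF 1^4
degree 0: 5−4−0 = 1 → Ȟ^0 ≅ Z
degree 1: 5−0−4 = 1 → Ȟ^1 ≅ Z
degree 2: 0−0−0 = 0 → Ȟ^2 ≅ 0


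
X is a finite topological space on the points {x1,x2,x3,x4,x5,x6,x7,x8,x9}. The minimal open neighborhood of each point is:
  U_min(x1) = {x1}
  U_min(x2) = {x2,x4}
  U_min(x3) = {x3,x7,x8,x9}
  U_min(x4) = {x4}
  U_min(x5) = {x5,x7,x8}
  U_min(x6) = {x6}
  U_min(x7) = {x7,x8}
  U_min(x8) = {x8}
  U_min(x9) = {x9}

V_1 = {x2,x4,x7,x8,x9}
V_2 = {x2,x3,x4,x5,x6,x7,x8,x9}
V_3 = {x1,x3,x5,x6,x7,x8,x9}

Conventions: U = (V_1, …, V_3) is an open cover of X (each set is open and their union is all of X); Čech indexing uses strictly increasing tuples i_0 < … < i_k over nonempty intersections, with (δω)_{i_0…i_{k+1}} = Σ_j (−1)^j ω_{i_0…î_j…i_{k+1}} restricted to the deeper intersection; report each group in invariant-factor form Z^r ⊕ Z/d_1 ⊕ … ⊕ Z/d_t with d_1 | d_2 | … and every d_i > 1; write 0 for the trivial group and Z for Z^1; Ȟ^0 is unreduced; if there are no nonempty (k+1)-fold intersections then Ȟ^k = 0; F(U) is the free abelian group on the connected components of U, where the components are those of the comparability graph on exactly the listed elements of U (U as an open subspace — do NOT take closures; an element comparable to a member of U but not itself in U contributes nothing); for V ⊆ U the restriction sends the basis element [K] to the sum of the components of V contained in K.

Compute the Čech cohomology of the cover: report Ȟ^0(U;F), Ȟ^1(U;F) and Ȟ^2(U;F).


Ȟ^0 ≅ Z^4, Ȟ^1 ≅ 0, Ȟ^2 ≅ 0

nonempty overlaps:
  V12={x2,x4,x7,x8,x9} V13={x7,x8,x9} V23={x3,x5,x6,x7,x8,x9}
  V123={x7,x8,x9}
components per intersection:
  V1: {x2,x4} {x7,x8} {x9}
  V2: {x2,x4} {x3,x5,x7,x8,x9} {x6}
  V3: {x1} {x3,x5,x7,x8,x9} {x6}
  V12: {x2,x4} {x7,x8} {x9}
  V13: {x7,x8} {x9}
  V23: {x3,x5,x7,x8,x9} {x6}
  V123: {x7,x8} {x9}
C dims 9,7,2; δ0: rk 5, SNF 1^5; δ1: rk 2, SNF 1^2
degree 0: 9−5−0 = 4 → Ȟ^0 ≅ Z^4
degree 1: 7−2−5 = 0 → Ȟ^1 ≅ 0
degree 2: 2−0−2 = 0 → Ȟ^2 ≅ 0


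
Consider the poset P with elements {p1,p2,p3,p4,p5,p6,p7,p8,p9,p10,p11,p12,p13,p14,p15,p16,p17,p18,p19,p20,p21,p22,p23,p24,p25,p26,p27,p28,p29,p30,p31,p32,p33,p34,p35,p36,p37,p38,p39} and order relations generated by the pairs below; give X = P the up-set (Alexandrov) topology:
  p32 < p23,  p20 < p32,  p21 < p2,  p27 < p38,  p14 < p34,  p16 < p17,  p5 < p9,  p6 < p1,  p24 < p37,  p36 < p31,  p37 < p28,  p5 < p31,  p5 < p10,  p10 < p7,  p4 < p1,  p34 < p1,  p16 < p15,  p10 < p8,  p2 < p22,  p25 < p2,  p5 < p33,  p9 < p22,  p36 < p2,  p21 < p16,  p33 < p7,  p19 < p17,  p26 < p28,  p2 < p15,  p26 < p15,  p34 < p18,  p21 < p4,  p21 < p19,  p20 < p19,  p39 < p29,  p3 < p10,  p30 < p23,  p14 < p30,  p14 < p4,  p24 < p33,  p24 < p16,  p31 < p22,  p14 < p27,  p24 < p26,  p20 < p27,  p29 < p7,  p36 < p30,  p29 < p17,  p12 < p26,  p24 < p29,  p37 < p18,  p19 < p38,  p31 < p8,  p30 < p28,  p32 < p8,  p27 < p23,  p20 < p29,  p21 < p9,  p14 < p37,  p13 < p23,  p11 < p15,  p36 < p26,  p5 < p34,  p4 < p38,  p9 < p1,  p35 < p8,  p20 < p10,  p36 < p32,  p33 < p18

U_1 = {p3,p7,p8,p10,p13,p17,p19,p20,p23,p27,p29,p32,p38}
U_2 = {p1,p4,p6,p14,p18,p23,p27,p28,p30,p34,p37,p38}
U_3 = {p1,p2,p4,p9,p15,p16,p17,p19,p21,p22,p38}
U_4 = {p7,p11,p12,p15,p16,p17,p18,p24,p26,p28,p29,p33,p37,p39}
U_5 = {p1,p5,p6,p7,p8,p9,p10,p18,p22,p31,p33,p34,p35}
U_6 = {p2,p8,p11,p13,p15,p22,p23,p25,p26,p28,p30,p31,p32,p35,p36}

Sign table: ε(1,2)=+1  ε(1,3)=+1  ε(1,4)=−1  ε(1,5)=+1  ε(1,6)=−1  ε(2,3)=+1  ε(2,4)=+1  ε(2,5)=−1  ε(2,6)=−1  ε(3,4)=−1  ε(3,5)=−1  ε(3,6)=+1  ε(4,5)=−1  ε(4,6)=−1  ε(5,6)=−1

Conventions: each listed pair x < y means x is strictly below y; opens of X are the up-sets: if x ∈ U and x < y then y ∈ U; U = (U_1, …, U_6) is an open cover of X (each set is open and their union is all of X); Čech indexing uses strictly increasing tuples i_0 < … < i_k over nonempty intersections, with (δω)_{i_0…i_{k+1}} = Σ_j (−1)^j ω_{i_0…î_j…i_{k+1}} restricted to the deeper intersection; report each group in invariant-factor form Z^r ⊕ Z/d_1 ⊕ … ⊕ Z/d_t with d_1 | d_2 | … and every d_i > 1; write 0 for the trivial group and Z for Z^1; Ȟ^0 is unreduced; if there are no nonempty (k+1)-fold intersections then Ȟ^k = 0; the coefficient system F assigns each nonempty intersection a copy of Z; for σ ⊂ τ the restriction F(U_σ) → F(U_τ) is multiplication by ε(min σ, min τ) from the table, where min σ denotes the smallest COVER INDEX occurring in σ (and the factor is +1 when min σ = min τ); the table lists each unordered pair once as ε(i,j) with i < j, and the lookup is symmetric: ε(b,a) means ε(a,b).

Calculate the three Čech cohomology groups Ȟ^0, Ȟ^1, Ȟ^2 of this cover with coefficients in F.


Ȟ^0 = 0, Ȟ^1 = Z/2 and Ȟ^2 = Z

nonempty overlaps:
  U12={p23,p27,p38} U13={p17,p19,p38} U14={p7,p17,p29} U15={p7,p8,p10} U16={p8,p13,p23,p32} U23={p1,p4,p38} U24={p18,p28,p37} U25={p1,p6,p18,p34} U26={p23,p28,p30} U34={p15,p16,p17} U35={p1,p9,p22} U36={p2,p15,p22} U45={p7,p18,p33} U46={p11,p15,p26,p28} U56={p8,p22,p31,p35}
  U123={p38} U126={p23} U134={p17} U145={p7} U156={p8} U235={p1} U245={p18} U246={p28} U346={p15} U356={p22}
C dims 6,15,10; δ0: rk 6, SNF 1^5·2; δ1: rk 9, SNF 1^9
degree 0: 6−6−0 = 0 → Ȟ^0 ≅ 0
degree 1: 15−9−6 = 0 plus torsion [2] → Ȟ^1 ≅ Z/2
degree 2: 10−0−9 = 1 → Ȟ^2 ≅ Z


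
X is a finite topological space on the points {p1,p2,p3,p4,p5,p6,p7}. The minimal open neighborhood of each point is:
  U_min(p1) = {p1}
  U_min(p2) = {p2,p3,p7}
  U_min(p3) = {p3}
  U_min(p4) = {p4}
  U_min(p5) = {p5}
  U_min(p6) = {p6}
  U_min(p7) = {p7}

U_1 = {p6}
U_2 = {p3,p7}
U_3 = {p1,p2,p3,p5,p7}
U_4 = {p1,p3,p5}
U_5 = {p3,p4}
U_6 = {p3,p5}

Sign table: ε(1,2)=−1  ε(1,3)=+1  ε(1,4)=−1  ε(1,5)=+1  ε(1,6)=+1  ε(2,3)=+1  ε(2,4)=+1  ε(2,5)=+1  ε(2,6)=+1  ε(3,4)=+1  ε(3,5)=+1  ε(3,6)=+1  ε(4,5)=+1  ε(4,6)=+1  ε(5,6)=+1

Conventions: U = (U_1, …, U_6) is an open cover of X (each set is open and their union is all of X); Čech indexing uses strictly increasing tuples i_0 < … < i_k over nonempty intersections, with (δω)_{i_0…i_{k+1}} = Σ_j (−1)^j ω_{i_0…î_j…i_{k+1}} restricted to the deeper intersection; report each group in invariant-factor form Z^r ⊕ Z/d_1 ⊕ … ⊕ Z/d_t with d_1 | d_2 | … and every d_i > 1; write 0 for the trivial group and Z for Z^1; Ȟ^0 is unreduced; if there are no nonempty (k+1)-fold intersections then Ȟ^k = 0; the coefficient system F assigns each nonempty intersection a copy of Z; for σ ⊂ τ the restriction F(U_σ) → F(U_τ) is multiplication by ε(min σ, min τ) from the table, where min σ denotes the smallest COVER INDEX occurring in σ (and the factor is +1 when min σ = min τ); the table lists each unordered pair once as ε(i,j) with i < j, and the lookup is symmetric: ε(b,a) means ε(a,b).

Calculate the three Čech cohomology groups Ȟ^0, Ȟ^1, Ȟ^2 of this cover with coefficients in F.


Ȟ^0(U;F) ≅ Z^2, Ȟ^1(U;F) ≅ 0, Ȟ^2(U;F) ≅ 0

nerve simplices:
  U23={p3,p7} U24={p3} U25={p3} U26={p3} U34={p1,p3,p5} U35={p3} U36={p3,p5} U45={p3} U46={p3,p5} U56={p3}
  U234={p3} U235={p3} U236={p3} U245={p3} U246={p3} U256={p3} U345={p3} U346={p3,p5} U356={p3} U456={p3}
  U2345={p3} U2346={p3} U2356={p3} U2456={p3} U3456={p3}
  U23456={p3}
C dims 6,10,10,5; δ0: rk 4, SNF 1^4; δ1: rk 6, SNF 1^6; δ2: rk 4, SNF 1^4
degree 0: 6−4−0 = 2 → Ȟ^0 ≅ Z^2
degree 1: 10−6−4 = 0 → Ȟ^1 ≅ 0
degree 2: 10−4−6 = 0 → Ȟ^2 ≅ 0


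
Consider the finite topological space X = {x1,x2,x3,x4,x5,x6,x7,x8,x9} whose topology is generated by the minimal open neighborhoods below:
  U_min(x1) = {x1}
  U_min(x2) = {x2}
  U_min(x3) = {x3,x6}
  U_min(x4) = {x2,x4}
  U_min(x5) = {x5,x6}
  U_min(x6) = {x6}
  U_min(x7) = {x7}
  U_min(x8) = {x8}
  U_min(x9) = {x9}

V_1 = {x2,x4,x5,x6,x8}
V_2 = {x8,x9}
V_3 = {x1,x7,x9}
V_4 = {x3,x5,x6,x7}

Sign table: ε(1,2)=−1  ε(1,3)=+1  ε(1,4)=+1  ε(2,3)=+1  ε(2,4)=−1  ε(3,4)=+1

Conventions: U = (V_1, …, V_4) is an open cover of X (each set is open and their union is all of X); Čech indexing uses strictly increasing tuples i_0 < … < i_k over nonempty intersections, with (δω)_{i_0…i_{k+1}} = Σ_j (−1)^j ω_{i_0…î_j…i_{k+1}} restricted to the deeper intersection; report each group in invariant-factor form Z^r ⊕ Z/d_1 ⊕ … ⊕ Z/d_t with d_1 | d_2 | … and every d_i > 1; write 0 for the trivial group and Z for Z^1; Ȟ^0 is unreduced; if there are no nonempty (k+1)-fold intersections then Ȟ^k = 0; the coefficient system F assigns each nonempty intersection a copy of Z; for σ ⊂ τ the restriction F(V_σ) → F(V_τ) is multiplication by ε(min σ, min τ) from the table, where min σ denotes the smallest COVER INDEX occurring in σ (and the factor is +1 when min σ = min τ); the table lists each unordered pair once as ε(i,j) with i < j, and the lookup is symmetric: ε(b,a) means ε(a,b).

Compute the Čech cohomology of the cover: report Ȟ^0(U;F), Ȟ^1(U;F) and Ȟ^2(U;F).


Ȟ^0 ≅ 0,  Ȟ^1 ≅ Z/2,  Ȟ^2 ≅ 0

cover nerve:
  V12={x8} V14={x5,x6} V23={x9} V34={x7}
C dims 4,4; δ0: rk 4, SNF 1^3·2
Ȟ^0: (4−4)−0=0 ⇒ 0
Ȟ^1: (4−0)−4=0 plus torsion [2] ⇒ Z/2
Ȟ^2: (0−0)−0=0 ⇒ 0


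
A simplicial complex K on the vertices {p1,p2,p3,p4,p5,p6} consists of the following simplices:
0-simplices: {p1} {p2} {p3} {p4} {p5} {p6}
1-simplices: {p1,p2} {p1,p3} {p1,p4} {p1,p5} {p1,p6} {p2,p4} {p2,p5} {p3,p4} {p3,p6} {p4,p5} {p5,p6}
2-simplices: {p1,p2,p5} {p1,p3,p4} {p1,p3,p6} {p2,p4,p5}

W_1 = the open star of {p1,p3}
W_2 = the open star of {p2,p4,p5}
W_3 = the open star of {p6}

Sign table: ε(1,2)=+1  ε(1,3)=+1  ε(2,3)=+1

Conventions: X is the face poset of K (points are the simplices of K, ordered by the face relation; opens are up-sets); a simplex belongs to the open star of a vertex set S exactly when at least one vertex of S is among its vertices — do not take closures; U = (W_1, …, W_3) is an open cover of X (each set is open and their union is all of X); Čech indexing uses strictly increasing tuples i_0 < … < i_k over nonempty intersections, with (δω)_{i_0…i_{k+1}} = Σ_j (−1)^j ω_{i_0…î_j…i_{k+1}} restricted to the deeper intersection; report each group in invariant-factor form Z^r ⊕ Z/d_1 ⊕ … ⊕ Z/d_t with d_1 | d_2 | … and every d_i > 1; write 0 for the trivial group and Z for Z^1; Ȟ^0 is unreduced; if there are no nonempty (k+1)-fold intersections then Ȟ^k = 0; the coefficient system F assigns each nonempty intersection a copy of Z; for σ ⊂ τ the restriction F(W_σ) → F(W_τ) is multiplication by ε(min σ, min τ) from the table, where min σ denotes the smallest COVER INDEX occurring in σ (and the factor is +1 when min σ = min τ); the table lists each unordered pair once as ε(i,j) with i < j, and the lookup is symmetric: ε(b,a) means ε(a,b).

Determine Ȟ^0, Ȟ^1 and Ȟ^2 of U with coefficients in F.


Ȟ^0 ≅ Z, Ȟ^1 ≅ Z, Ȟ^2 ≅ 0

cover nerve:
  W1={{p1},{p3},{p1,p2},{p1,p3},{p1,p4},{p1,p5},{p1,p6},{p3,p4},{p3,p6},{p1,p2,p5},{p1,p3,p4},{p1,p3,p6}} W2={{p2},{p4},{p5},{p1,p2},{p1,p4},{p1,p5},{p2,p4},{p2,p5},{p3,p4},{p4,p5},{p5,p6},{p1,p2,p5},{p1,p3,p4},{p2,p4,p5}} W3={{p6},{p1,p6},{p3,p6},{p5,p6},{p1,p3,p6}}
  W12={{p1,p2},{p1,p4},{p1,p5},{p3,p4},{p1,p2,p5},{p1,p3,p4}} W13={{p1,p6},{p3,p6},{p1,p3,p6}} W23={{p5,p6}}
C dims 3,3; δ0: rk 2, SNF 1^2
Ȟ^0: (3−2)−0=1 ⇒ Z
Ȟ^1: (3−0)−2=1 ⇒ Z
Ȟ^2: (0−0)−0=0 ⇒ 0


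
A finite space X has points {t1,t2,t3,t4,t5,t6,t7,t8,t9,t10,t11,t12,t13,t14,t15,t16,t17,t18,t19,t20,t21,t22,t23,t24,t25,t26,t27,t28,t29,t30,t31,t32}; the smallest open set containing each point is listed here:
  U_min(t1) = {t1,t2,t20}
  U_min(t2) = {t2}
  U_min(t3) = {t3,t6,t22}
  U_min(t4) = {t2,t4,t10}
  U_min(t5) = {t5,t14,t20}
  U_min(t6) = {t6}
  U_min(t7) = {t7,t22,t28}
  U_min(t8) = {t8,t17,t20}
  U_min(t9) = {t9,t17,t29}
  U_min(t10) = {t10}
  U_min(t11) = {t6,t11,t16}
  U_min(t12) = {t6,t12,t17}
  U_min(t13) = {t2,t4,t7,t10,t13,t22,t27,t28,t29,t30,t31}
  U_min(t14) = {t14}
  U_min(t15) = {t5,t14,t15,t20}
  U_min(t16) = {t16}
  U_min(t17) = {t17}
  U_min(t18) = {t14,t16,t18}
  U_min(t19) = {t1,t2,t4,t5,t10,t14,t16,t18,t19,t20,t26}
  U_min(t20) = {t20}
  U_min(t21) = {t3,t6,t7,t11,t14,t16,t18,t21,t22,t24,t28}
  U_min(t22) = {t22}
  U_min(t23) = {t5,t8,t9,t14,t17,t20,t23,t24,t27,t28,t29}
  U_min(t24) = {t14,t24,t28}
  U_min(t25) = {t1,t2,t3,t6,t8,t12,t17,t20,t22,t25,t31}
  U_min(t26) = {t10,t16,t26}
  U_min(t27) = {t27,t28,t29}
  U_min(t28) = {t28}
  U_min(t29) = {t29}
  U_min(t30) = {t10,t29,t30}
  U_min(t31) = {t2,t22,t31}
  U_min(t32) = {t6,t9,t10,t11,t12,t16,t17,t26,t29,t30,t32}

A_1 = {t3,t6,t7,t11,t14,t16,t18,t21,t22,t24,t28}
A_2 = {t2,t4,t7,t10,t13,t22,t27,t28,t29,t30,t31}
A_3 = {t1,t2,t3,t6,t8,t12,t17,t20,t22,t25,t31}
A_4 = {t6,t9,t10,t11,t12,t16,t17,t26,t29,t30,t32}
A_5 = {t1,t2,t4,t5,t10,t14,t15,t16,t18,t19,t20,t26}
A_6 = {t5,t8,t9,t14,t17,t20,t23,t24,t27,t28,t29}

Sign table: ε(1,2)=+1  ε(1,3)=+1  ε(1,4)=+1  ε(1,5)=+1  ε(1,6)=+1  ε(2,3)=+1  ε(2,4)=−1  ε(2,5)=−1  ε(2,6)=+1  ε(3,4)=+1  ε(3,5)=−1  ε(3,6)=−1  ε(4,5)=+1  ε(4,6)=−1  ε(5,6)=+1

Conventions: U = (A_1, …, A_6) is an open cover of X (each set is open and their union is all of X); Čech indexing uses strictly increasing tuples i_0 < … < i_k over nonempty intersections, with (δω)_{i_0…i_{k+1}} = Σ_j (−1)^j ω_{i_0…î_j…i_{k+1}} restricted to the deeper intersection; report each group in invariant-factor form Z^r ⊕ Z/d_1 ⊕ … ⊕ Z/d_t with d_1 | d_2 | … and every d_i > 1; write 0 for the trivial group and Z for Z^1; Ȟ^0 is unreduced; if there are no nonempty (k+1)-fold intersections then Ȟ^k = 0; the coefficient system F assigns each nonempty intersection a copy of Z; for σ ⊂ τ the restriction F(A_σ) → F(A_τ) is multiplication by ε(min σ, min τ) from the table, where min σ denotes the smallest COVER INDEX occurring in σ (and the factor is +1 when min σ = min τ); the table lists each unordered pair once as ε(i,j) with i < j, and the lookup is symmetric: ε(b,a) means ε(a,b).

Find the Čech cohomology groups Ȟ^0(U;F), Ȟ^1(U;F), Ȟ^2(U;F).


Ȟ^0 ≅ 0, Ȟ^1 ≅ Z/2, Ȟ^2 ≅ Z

nerve simplices:
  A12={t7,t22,t28} A13={t3,t6,t22} A14={t6,t11,t16} A15={t14,t16,t18} A16={t14,t24,t28} A23={t2,t22,t31} A24={t10,t29,t30} A25={t2,t4,t10} A26={t27,t28,t29} A34={t6,t12,t17} A35={t1,t2,t20} A36={t8,t17,t20} A45={t10,t16,t26} A46={t9,t17,t29} A56={t5,t14,t20}
  A123={t22} A126={t28} A134={t6} A145={t16} A156={t14} A235={t2} A245={t10} A246={t29} A346={t17} A356={t20}
C dims 6,15,10; δ0: rk 6, SNF 1^5·2; δ1: rk 9, SNF 1^9
degree 0: 6−6−0 = 0 → Ȟ^0 ≅ 0
degree 1: 15−9−6 = 0 plus torsion [2] → Ȟ^1 ≅ Z/2
degree 2: 10−0−9 = 1 → Ȟ^2 ≅ Z


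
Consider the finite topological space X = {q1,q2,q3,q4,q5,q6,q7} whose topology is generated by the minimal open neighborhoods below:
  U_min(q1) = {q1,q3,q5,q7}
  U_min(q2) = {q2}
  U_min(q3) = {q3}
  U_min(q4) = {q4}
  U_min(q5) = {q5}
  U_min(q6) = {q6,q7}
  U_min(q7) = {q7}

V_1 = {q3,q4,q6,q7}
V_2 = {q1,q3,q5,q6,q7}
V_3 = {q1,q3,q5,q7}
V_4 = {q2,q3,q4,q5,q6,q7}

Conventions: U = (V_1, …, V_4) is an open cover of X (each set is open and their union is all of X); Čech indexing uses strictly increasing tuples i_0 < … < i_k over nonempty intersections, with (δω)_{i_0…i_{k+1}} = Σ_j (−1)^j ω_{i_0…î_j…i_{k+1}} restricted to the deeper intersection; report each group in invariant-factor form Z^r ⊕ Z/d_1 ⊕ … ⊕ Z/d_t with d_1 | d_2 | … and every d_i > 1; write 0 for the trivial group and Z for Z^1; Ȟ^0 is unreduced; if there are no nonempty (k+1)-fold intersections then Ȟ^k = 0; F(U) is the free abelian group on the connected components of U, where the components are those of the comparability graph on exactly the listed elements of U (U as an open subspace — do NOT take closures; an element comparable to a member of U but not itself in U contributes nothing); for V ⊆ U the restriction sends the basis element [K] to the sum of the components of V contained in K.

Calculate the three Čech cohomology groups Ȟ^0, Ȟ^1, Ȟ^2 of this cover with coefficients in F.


Ȟ^0 = Z^3, Ȟ^1 = 0, Ȟ^2 = 0

nerve of the cover:
  V12={q3,q6,q7} V13={q3,q7} V14={q3,q4,q6,q7} V23={q1,q3,q5,q7} V24={q3,q5,q6,q7} V34={q3,q5,q7}
  V123={q3,q7} V124={q3,q6,q7} V134={q3,q7} V234={q3,q5,q7}
  V1234={q3,q7}
components per intersection:
  V1: {q3} {q4} {q6,q7}
  V2: {q1,q3,q5,q6,q7}
  V3: {q1,q3,q5,q7}
  V4: {q2} {q3} {q4} {q5} {q6,q7}
  V12: {q3} {q6,q7}
  V13: {q3} {q7}
  V14: {q3} {q4} {q6,q7}
  V23: {q1,q3,q5,q7}
  V24: {q3} {q5} {q6,q7}
  V34: {q3} {q5} {q7}
  V123: {q3} {q7}
  V124: {q3} {q6,q7}
  V134: {q3} {q7}
  V234: {q3} {q5} {q7}
  V1234: {q3} {q7}
C dims 10,14,9,2; δ0: rk 7, SNF 1^7; δ1: rk 7, SNF 1^7; δ2: rk 2, SNF 1^2
Ȟ^0 = (10 − 7) − 0 = 3, so Ȟ^0 ≅ Z^3
Ȟ^1 = (14 − 7) − 7 = 0, so Ȟ^1 ≅ 0
Ȟ^2 = (9 − 2) − 7 = 0, so Ȟ^2 ≅ 0


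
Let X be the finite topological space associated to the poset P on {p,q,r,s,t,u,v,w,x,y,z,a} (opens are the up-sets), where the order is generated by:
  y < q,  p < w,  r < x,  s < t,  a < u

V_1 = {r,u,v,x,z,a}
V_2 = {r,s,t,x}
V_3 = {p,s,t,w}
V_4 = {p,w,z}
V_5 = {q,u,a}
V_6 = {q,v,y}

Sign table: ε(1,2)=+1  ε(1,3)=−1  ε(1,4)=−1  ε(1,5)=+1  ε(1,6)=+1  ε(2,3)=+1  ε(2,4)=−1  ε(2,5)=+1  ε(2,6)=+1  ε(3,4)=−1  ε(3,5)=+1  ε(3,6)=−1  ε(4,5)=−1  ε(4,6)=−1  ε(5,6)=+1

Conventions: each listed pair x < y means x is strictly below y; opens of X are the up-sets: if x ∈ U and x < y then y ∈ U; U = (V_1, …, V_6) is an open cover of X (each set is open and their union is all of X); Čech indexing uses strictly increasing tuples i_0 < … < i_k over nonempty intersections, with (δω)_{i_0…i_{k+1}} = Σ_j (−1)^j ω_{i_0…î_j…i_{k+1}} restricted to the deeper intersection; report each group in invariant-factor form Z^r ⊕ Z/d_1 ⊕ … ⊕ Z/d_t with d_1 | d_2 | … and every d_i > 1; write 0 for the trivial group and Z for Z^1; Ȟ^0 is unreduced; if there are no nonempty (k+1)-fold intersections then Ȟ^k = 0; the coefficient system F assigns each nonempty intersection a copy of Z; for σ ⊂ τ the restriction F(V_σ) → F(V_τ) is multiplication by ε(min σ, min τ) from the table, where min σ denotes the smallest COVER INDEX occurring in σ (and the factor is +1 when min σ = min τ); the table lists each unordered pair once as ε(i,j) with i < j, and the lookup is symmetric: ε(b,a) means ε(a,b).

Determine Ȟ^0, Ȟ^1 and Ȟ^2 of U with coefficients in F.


Ȟ^0 ≅ Z; Ȟ^1 ≅ Z^2; Ȟ^2 ≅ 0

intersection data:
  V12={r,x} V14={z} V15={u,a} V16={v} V23={s,t} V34={p,w} V56={q}
C dims 6,7; δ0: rk 5, SNF 1^5
Ȟ^0 = (6 − 5) − 0 = 1, so Ȟ^0 ≅ Z
Ȟ^1 = (7 − 0) − 5 = 2, so Ȟ^1 ≅ Z^2
Ȟ^2 = (0 − 0) − 0 = 0, so Ȟ^2 ≅ 0


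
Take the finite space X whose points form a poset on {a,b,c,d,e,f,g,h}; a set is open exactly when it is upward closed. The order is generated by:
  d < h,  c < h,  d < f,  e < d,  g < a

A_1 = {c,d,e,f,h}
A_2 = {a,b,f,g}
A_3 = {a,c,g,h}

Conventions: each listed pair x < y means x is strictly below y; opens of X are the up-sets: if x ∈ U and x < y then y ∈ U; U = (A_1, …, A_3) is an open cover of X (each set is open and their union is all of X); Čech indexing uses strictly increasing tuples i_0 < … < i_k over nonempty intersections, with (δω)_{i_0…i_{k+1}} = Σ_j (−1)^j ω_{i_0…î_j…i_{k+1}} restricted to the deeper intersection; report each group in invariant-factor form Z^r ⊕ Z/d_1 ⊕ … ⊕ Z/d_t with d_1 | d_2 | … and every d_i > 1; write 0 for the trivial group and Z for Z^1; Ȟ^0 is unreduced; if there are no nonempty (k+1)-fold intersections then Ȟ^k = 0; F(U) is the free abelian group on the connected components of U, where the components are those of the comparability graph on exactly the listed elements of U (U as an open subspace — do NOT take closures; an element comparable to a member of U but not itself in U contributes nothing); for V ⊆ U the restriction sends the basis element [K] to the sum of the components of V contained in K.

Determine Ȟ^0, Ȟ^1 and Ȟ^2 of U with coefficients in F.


Ȟ^0 = Z^3,  Ȟ^1 = 0,  Ȟ^2 = 0

nerve simplices:
  A12={f} A13={c,h} A23={a,g}
components per intersection:
  A1: {c,d,e,f,h}
  A2: {a,g} {b} {f}
  A3: {a,g} {c,h}
  A12: {f}
  A13: {c,h}
  A23: {a,g}
C dims 6,3; δ0: rk 3, SNF 1^3
degree 0: 6−3−0 = 3 → Ȟ^0 ≅ Z^3
degree 1: 3−0−3 = 0 → Ȟ^1 ≅ 0
degree 2: 0−0−0 = 0 → Ȟ^2 ≅ 0


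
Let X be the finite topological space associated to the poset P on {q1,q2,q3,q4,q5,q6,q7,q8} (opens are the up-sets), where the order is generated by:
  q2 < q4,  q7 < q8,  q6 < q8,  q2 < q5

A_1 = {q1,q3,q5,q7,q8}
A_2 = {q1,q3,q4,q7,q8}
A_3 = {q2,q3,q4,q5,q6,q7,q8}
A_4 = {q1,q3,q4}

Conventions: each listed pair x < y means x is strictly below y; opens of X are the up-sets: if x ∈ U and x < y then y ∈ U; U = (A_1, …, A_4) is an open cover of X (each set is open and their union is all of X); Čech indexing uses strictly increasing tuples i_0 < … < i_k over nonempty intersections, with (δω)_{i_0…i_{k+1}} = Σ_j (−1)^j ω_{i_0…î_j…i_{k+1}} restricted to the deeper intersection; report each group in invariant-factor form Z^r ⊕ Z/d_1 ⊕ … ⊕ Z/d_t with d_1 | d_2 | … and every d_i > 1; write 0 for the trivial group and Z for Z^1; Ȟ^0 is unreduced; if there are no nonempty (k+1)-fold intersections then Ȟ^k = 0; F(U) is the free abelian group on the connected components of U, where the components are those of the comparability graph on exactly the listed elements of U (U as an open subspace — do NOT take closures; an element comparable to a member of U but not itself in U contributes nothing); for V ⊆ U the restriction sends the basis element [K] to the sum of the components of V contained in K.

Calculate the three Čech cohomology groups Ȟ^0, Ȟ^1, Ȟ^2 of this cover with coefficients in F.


intersection data:
  A12={q1,q3,q7,q8} A13={q3,q5,q7,q8} A14={q1,q3} A23={q3,q4,q7,q8} A24={q1,q3,q4} A34={q3,q4}
  A123={q3,q7,q8} A124={q1,q3} A134={q3} A234={q3,q4}
  A1234={q3}
components per intersection:
  A1: {q1} {q3} {q5} {q7,q8}
  A2: {q1} {q3} {q4} {q7,q8}
  A3: {q2,q4,q5} {q3} {q6,q7,q8}
  A4: {q1} {q3} {q4}
  A12: {q1} {q3} {q7,q8}
  A13: {q3} {q5} {q7,q8}
  A14: {q1} {q3}
  A23: {q3} {q4} {q7,q8}
  A24: {q1} {q3} {q4}
  A34: {q3} {q4}
  A123: {q3} {q7,q8}
  A124: {q1} {q3}
  A134: {q3}
  A234: {q3} {q4}
  A1234: {q3}
C dims 14,16,7,1; δ0: rk 10, SNF 1^10; δ1: rk 6, SNF 1^6; δ2: rk 1, SNF 1^1
Ȟ^0 = (14 − 10) − 0 = 4, so Ȟ^0 ≅ Z^4
Ȟ^1 = (16 − 6) − 10 = 0, so Ȟ^1 ≅ 0
Ȟ^2 = (7 − 1) − 6 = 0, so Ȟ^2 ≅ 0

Ȟ^0 = Z^4; Ȟ^1 = 0; Ȟ^2 = 0


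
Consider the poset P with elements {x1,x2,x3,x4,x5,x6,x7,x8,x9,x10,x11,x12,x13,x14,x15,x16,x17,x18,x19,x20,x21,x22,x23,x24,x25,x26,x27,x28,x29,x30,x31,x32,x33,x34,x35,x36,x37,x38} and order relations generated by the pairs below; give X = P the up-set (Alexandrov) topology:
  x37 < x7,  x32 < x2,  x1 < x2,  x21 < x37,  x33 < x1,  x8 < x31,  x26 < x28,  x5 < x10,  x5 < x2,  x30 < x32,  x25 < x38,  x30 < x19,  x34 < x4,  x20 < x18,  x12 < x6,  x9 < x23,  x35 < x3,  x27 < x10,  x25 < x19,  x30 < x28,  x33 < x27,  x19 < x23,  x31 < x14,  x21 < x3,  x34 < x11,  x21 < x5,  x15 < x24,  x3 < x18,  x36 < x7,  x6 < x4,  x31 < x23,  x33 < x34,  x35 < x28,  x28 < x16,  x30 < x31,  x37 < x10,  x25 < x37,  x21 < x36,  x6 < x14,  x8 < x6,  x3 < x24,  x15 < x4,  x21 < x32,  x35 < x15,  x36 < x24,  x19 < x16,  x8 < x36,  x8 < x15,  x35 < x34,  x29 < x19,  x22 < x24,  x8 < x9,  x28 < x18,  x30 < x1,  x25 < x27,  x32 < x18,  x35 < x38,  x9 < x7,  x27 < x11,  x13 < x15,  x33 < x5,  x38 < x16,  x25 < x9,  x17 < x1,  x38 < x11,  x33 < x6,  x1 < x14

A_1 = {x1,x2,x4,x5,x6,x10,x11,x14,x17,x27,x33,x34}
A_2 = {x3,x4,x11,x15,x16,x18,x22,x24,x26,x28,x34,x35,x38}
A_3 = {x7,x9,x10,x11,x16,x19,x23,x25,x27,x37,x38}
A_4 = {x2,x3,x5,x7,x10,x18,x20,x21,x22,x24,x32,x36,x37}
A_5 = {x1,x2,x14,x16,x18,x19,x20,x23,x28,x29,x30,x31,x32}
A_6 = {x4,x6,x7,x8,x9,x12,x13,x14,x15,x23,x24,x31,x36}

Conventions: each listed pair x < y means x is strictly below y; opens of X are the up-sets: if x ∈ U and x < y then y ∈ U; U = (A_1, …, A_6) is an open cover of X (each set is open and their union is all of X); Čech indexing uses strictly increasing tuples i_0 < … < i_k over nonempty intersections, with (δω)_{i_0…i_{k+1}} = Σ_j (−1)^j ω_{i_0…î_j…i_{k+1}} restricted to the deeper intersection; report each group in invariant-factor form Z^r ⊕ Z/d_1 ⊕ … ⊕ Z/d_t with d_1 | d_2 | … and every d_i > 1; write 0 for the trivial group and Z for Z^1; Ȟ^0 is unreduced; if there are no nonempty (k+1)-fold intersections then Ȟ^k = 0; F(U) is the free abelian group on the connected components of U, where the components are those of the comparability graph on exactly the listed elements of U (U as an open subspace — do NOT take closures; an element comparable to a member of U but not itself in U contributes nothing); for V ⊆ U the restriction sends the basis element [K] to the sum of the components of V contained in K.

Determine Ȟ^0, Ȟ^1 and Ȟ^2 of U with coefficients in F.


intersection data:
  A12={x4,x11,x34} A13={x10,x11,x27} A14={x2,x5,x10} A15={x1,x2,x14} A16={x4,x6,x14} A23={x11,x16,x38} A24={x3,x18,x22,x24} A25={x16,x18,x28} A26={x4,x15,x24} A34={x7,x10,x37} A35={x16,x19,x23} A36={x7,x9,x23} A45={x2,x18,x20,x32} A46={x7,x24,x36} A56={x14,x23,x31}
  A123={x11} A126={x4} A134={x10} A145={x2} A156={x14} A235={x16} A245={x18} A246={x24} A346={x7} A356={x23}
components per intersection:
  A1: {x1,x2,x4,x5,x6,x10,x11,x14,x17,x27,x33,x34}
  A2: {x3,x4,x11,x15,x16,x18,x22,x24,x26,x28,x34,x35,x38}
  A3: {x7,x9,x10,x11,x16,x19,x23,x25,x27,x37,x38}
  A4: {x2,x3,x5,x7,x10,x18,x20,x21,x22,x24,x32,x36,x37}
  A5: {x1,x2,x14,x16,x18,x19,x20,x23,x28,x29,x30,x31,x32}
  A6: {x4,x6,x7,x8,x9,x12,x13,x14,x15,x23,x24,x31,x36}
  A12: {x4,x11,x34}
  A13: {x10,x11,x27}
  A14: {x2,x5,x10}
  A15: {x1,x2,x14}
  A16: {x4,x6,x14}
  A23: {x11,x16,x38}
  A24: {x3,x18,x22,x24}
  A25: {x16,x18,x28}
  A26: {x4,x15,x24}
  A34: {x7,x10,x37}
  A35: {x16,x19,x23}
  A36: {x7,x9,x23}
  A45: {x2,x18,x20,x32}
  A46: {x7,x24,x36}
  A56: {x14,x23,x31}
  A123: {x11}
  A126: {x4}
  A134: {x10}
  A145: {x2}
  A156: {x14}
  A235: {x16}
  A245: {x18}
  A246: {x24}
  A346: {x7}
  A356: {x23}
C dims 6,15,10; δ0: rk 5, SNF 1^5; δ1: rk 10, SNF 1^9·2
Ȟ^0 = (6 − 5) − 0 = 1, so Ȟ^0 ≅ Z
Ȟ^1 = (15 − 10) − 5 = 0, so Ȟ^1 ≅ 0
Ȟ^2 = (10 − 0) − 10 = 0 plus torsion [2], so Ȟ^2 ≅ Z/2

Ȟ^0(U;F) ≅ Z, Ȟ^1(U;F) ≅ 0, Ȟ^2(U;F) ≅ Z/2
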